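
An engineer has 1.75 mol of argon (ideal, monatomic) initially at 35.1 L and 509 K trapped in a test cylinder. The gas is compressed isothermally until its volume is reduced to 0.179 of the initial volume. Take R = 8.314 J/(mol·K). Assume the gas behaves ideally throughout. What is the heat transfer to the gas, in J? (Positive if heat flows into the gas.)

-12700 J

P₁ = nRT₁/V₁ = 1.75×8.314×509/35.1 = 211 kPa.
Isothermal: T stays 509 K; PV = const ⇒ V₂ = 6.28 L, P₂ = 1180 kPa.
ΔU = 0 (ideal gas, T constant).
W = nRT ln(V₂/V₁) = 1.75×8.314×509×ln(0.179) = -12700 J.
Q = ΔU + W = -12700 J.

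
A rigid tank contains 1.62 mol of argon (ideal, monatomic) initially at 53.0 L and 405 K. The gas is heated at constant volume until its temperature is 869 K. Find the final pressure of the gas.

221 kPa

P₁ = nRT₁/V₁ = 1.62×8.314×405/53.0 = 103 kPa.
Isochoric: V stays 53.0 L; P/T = const ⇒ T₂ = 869 K, P₂ = 221 kPa.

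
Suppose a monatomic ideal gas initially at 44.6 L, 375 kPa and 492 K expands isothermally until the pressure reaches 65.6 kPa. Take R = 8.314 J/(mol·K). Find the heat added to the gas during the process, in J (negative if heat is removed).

n = P₁V₁/(RT₁) = 375×44.6/(8.314×492) = 4.09 mol.
Isothermal: T stays 492 K; PV = const ⇒ V₂ = 255 L, P₂ = 65.6 kPa.
ΔU = 0 (ideal gas, T constant).
W = nRT ln(V₂/V₁) = 4.09×8.314×492×ln(5.72) = 29200 J.
Q = ΔU + W = 29200 J.

29200 J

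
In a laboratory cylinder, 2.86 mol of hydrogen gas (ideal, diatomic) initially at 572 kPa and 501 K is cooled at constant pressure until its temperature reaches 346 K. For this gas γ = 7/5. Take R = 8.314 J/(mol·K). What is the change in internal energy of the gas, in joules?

-9210 J

V₁ = nRT₁/P₁ = 2.86×8.314×501/572 = 20.8 L.
Isobaric: P stays 572 kPa; V/T = const ⇒ T₂ = 346 K, V₂ = 14.4 L.
For an ideal gas ΔU = nCvΔT with Cv = (5/2)R = 20.8 J/(mol·K).
ΔU = 2.86×20.8×(346−501) = -9210 J.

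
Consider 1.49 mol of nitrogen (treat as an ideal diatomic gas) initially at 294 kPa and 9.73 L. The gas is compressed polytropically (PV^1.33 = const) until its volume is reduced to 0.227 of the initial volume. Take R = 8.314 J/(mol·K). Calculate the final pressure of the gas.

T₁ = P₁V₁/(nR) = 294×9.73/(1.49×8.314) = 231 K.
Polytropic n=1.33: T₂ = T₁(V₁/V₂)^(n−1) = 231×(4.41)^0.33 = 377 K; P₂ = P₁(V₁/V₂)^n = 2110 kPa.

2110 kPa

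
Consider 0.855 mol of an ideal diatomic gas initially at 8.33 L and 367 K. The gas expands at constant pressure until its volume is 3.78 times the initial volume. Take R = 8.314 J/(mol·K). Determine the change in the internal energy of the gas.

18100 J

P₁ = nRT₁/V₁ = 0.855×8.314×367/8.33 = 313 kPa.
Isobaric: P stays 313 kPa; V/T = const ⇒ T₂ = 1390 K, V₂ = 31.5 L.
For an ideal gas ΔU = nCvΔT with Cv = (5/2)R = 20.8 J/(mol·K).
ΔU = 0.855×20.8×(1390−367) = 18100 J.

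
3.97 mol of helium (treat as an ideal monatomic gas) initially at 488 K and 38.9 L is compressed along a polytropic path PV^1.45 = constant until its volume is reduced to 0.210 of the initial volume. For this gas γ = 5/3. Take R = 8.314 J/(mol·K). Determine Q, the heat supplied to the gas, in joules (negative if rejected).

P₁ = nRT₁/V₁ = 3.97×8.314×488/38.9 = 414 kPa.
Polytropic n=1.45: T₂ = T₁(V₁/V₂)^(n−1) = 488×(4.76)^0.45 = 985 K; P₂ = P₁(V₁/V₂)^n = 3980 kPa.
W = (P₁V₁−P₂V₂)/(n−1) = (414×38.9−3980×8.17)/0.45 = -36500 J.
ΔU = nCvΔT = 3.97×12.5×(985−488) = 24600 J.
Q = ΔU + W = -11800 J.

-11800 J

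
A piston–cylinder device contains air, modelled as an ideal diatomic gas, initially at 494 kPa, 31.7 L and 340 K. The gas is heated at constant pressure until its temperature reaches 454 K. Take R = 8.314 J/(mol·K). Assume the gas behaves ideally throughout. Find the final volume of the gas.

Isobaric: P stays 494 kPa; V/T = const ⇒ T₂ = 454 K, V₂ = 42.3 L.

42.3 L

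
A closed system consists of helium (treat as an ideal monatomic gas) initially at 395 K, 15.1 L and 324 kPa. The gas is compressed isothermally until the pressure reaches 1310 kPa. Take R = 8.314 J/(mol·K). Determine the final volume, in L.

Isothermal: T stays 395 K; PV = const ⇒ V₂ = 3.73 L, P₂ = 1310 kPa.

3.73 L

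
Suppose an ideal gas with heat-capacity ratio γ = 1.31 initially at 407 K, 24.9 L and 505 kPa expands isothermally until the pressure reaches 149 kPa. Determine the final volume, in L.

84.4 L

Isothermal: T stays 407 K; PV = const ⇒ V₂ = 84.4 L, P₂ = 149 kPa.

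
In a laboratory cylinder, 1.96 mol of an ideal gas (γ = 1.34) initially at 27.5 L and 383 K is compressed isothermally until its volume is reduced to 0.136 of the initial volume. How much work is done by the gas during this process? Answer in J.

-12500 J

P₁ = nRT₁/V₁ = 1.96×8.314×383/27.5 = 227 kPa.
Isothermal: T stays 383 K; PV = const ⇒ V₂ = 3.74 L, P₂ = 1670 kPa.
W = nRT ln(V₂/V₁) = 1.96×8.314×383×ln(0.136) = -12500 J.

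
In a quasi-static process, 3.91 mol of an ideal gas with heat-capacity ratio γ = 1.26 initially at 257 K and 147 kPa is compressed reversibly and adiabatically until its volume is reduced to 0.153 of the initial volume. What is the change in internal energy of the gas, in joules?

20200 J

V₁ = nRT₁/P₁ = 3.91×8.314×257/147 = 56.8 L.
Adiabatic: TV^(γ−1) = const ⇒ T₂ = 257×(6.54)^0.260 = 419 K; PV^γ = const ⇒ P₂ = 1570 kPa.
For an ideal gas ΔU = nCvΔT with Cv = R/(γ−1) = 32.0 J/(mol·K).
ΔU = 3.91×32.0×(419−257) = 20200 J.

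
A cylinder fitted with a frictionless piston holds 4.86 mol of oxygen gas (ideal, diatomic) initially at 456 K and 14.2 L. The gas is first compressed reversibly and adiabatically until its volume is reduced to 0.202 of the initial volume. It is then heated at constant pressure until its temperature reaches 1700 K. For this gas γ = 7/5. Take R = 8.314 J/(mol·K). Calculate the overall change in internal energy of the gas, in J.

126000 J

P₁ = nRT₁/V₁ = 4.86×8.314×456/14.2 = 1300 kPa.
Step 1 — Adiabatic: TV^(γ−1) = const ⇒ T₂ = 456×(4.95)^0.400 = 865 K; PV^γ = const ⇒ P₂ = 12200 kPa.
ΔU = nCvΔT = 4.86×20.8×(865−456) = 41300 J.
Q = 0 for an adiabatic process, so W = −ΔU = -41300 J.
State after step 1: P = 12200 kPa, V = 2.87 L, T = 865 K.
Step 2 — Isobaric: P stays 12200 kPa; V/T = const ⇒ T₂ = 1700 K, V₂ = 5.64 L.
W = PΔV = 12200×(5.64−2.87) kPa·L = 33800 J.
ΔU = nCvΔT = 4.86×20.8×(1700−865) = 84400 J.
Q = ΔU + W = nCpΔT = 118000 J.
Net over both steps: W = -7520 J, Q = 118000 J, ΔU = 126000 J.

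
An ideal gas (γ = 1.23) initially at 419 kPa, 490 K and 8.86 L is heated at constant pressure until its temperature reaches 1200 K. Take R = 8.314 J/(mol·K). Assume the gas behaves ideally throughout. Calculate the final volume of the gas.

Isobaric: P stays 419 kPa; V/T = const ⇒ T₂ = 1200 K, V₂ = 21.7 L.

21.7 L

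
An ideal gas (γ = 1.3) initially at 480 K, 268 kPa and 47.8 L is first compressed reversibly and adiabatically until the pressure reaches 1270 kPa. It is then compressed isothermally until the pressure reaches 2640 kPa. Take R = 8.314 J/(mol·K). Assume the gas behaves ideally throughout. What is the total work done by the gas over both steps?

n = P₁V₁/(RT₁) = 268×47.8/(8.314×480) = 3.21 mol.
Step 1 — Adiabatic: T₂/T₁ = (P₂/P₁)^((γ−1)/γ) ⇒ T₂ = 480×(4.74)^0.231 = 687 K; V₂ = 14.4 L.
ΔU = nCvΔT = 3.21×27.7×(687−480) = 18400 J.
Q = 0 for an adiabatic process, so W = −ΔU = -18400 J.
State after step 1: P = 1270 kPa, V = 14.4 L, T = 687 K.
Step 2 — Isothermal: T stays 687 K; PV = const ⇒ V₂ = 6.95 L, P₂ = 2640 kPa.
ΔU = 0 (ideal gas, T constant).
W = nRT ln(V₂/V₁) = 3.21×8.314×687×ln(0.481) = -13400 J.
Q = ΔU + W = -13400 J.
Net over both steps: W = -31900 J, Q = -13400 J, ΔU = 18400 J.

-31900 J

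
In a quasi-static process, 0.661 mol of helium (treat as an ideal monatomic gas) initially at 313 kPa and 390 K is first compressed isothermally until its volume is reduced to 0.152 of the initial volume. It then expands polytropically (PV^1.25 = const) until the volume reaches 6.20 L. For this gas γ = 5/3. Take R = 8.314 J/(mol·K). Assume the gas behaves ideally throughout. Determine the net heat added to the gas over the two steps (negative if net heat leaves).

V₁ = nRT₁/P₁ = 0.661×8.314×390/313 = 6.85 L.
Step 1 — Isothermal: T stays 390 K; PV = const ⇒ V₂ = 1.04 L, P₂ = 2060 kPa.
ΔU = 0 (ideal gas, T constant).
W = nRT ln(V₂/V₁) = 0.661×8.314×390×ln(0.152) = -4040 J.
Q = ΔU + W = -4040 J.
State after step 1: P = 2060 kPa, V = 1.04 L, T = 390 K.
Step 2 — Polytropic n=1.25: T₂ = T₁(V₁/V₂)^(n−1) = 390×(0.168)^0.25 = 250 K; P₂ = P₁(V₁/V₂)^n = 221 kPa.
W = (P₁V₁−P₂V₂)/(n−1) = (2060×1.04−221×6.20)/0.25 = 3090 J.
ΔU = nCvΔT = 0.661×12.5×(250−390) = -1160 J.
Q = ΔU + W = 1930 J.
Net over both steps: W = -952 J, Q = -2110 J, ΔU = -1160 J.

-2110 J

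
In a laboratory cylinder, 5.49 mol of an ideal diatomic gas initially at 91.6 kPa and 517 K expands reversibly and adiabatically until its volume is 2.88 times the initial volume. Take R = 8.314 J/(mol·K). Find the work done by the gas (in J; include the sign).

20400 J

V₁ = nRT₁/P₁ = 5.49×8.314×517/91.6 = 258 L.
Adiabatic: TV^(γ−1) = const ⇒ T₂ = 517×(0.347)^0.400 = 339 K; PV^γ = const ⇒ P₂ = 20.8 kPa.
ΔU = nCvΔT = 5.49×20.8×(339−517) = -20400 J.
Q = 0 for an adiabatic process, so W = −ΔU = 20400 J.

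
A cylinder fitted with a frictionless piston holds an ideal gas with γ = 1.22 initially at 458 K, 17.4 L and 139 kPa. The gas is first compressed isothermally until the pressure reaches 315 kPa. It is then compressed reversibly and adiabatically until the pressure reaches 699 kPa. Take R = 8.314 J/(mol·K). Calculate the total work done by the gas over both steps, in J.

n = P₁V₁/(RT₁) = 139×17.4/(8.314×458) = 0.635 mol.
Step 1 — Isothermal: T stays 458 K; PV = const ⇒ V₂ = 7.68 L, P₂ = 315 kPa.
ΔU = 0 (ideal gas, T constant).
W = nRT ln(V₂/V₁) = 0.635×8.314×458×ln(0.441) = -1980 J.
Q = ΔU + W = -1980 J.
State after step 1: P = 315 kPa, V = 7.68 L, T = 458 K.
Step 2 — Adiabatic: T₂/T₁ = (P₂/P₁)^((γ−1)/γ) ⇒ T₂ = 458×(2.22)^0.180 = 529 K; V₂ = 3.99 L.
ΔU = nCvΔT = 0.635×37.8×(529−458) = 1700 J.
Q = 0 for an adiabatic process, so W = −ΔU = -1700 J.
Net over both steps: W = -3680 J, Q = -1980 J, ΔU = 1700 J.

-3680 J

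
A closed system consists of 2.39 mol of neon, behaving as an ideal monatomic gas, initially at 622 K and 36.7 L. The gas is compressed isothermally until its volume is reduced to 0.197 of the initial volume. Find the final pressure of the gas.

P₁ = nRT₁/V₁ = 2.39×8.314×622/36.7 = 337 kPa.
Isothermal: T stays 622 K; PV = const ⇒ V₂ = 7.23 L, P₂ = 1710 kPa.

1710 kPa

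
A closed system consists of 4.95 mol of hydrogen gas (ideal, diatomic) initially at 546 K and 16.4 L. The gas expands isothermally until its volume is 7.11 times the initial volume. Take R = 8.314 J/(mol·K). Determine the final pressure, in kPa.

P₁ = nRT₁/V₁ = 4.95×8.314×546/16.4 = 1370 kPa.
Isothermal: T stays 546 K; PV = const ⇒ V₂ = 117 L, P₂ = 193 kPa.

193 kPa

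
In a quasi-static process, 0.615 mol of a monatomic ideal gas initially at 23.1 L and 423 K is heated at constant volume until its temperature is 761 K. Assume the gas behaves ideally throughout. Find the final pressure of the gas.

P₁ = nRT₁/V₁ = 0.615×8.314×423/23.1 = 93.6 kPa.
Isochoric: V stays 23.1 L; P/T = const ⇒ T₂ = 761 K, P₂ = 168 kPa.

168 kPa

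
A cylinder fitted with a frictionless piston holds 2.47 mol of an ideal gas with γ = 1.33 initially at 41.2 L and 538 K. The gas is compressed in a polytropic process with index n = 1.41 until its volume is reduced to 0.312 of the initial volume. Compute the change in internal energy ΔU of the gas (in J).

P₁ = nRT₁/V₁ = 2.47×8.314×538/41.2 = 268 kPa.
Polytropic n=1.41: T₂ = T₁(V₁/V₂)^(n−1) = 538×(3.21)^0.41 = 867 K; P₂ = P₁(V₁/V₂)^n = 1390 kPa.
For an ideal gas ΔU = nCvΔT with Cv = R/(γ−1) = 25.2 J/(mol·K).
ΔU = 2.47×25.2×(867−538) = 20500 J.

20500 J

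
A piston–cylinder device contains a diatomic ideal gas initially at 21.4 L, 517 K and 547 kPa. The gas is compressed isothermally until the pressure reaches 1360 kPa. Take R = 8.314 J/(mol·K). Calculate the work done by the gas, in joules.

-10700 J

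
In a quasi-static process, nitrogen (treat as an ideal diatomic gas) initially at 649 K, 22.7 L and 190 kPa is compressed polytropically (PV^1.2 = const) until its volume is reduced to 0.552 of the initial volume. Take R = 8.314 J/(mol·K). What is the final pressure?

388 kPa

Polytropic n=1.2: T₂ = T₁(V₁/V₂)^(n−1) = 649×(1.81)^0.20 = 731 K; P₂ = P₁(V₁/V₂)^n = 388 kPa.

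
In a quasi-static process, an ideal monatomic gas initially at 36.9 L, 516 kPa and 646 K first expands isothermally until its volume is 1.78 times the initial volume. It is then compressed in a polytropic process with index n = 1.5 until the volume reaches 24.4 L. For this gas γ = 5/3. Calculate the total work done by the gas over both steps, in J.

n = P₁V₁/(RT₁) = 516×36.9/(8.314×646) = 3.55 mol.
Step 1 — Isothermal: T stays 646 K; PV = const ⇒ V₂ = 65.7 L, P₂ = 290 kPa.
ΔU = 0 (ideal gas, T constant).
W = nRT ln(V₂/V₁) = 3.55×8.314×646×ln(1.78) = 11000 J.
Q = ΔU + W = 11000 J.
State after step 1: P = 290 kPa, V = 65.7 L, T = 646 K.
Step 2 — Polytropic n=1.5: T₂ = T₁(V₁/V₂)^(n−1) = 646×(2.69)^0.50 = 1060 K; P₂ = P₁(V₁/V₂)^n = 1280 kPa.
W = (P₁V₁−P₂V₂)/(n−1) = (290×65.7−1280×24.4)/0.50 = -24400 J.
ΔU = nCvΔT = 3.55×12.5×(1060−646) = 18300 J.
Q = ΔU + W = -6100 J.
Net over both steps: W = -13400 J, Q = 4880 J, ΔU = 18300 J.

-13400 J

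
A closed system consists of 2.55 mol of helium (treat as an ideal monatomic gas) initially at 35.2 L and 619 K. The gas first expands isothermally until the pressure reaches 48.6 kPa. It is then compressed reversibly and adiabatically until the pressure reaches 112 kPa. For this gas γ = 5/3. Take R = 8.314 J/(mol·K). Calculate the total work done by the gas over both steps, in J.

18900 J

P₁ = nRT₁/V₁ = 2.55×8.314×619/35.2 = 373 kPa.
Step 1 — Isothermal: T stays 619 K; PV = const ⇒ V₂ = 270 L, P₂ = 48.6 kPa.
ΔU = 0 (ideal gas, T constant).
W = nRT ln(V₂/V₁) = 2.55×8.314×619×ln(7.67) = 26700 J.
Q = ΔU + W = 26700 J.
State after step 1: P = 48.6 kPa, V = 270 L, T = 619 K.
Step 2 — Adiabatic: T₂/T₁ = (P₂/P₁)^((γ−1)/γ) ⇒ T₂ = 619×(2.30)^0.400 = 864 K; V₂ = 164 L.
ΔU = nCvΔT = 2.55×12.5×(864−619) = 7800 J.
Q = 0 for an adiabatic process, so W = −ΔU = -7800 J.
Net over both steps: W = 18900 J, Q = 26700 J, ΔU = 7800 J.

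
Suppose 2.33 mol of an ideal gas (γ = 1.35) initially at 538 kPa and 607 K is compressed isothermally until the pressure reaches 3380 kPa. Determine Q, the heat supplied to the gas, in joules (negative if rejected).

-21600 J

V₁ = nRT₁/P₁ = 2.33×8.314×607/538 = 21.9 L.
Isothermal: T stays 607 K; PV = const ⇒ V₂ = 3.48 L, P₂ = 3380 kPa.
ΔU = 0 (ideal gas, T constant).
W = nRT ln(V₂/V₁) = 2.33×8.314×607×ln(0.159) = -21600 J.
Q = ΔU + W = -21600 J.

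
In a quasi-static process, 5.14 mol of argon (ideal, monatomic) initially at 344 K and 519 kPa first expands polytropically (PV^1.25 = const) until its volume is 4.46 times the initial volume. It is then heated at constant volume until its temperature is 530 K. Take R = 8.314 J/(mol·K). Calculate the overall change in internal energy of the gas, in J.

V₁ = nRT₁/P₁ = 5.14×8.314×344/519 = 28.3 L.
Step 1 — Polytropic n=1.25: T₂ = T₁(V₁/V₂)^(n−1) = 344×(0.224)^0.25 = 237 K; P₂ = P₁(V₁/V₂)^n = 80.1 kPa.
W = (P₁V₁−P₂V₂)/(n−1) = (519×28.3−80.1×126)/0.25 = 18300 J.
ΔU = nCvΔT = 5.14×12.5×(237−344) = -6880 J.
Q = ΔU + W = 11500 J.
State after step 1: P = 80.1 kPa, V = 126 L, T = 237 K.
Step 2 — Isochoric: V stays 126 L; P/T = const ⇒ T₂ = 530 K, P₂ = 179 kPa.
W = 0 (no volume change).
ΔU = nCvΔT = 5.14×12.5×(530−237) = 18800 J.
Q = ΔU = 18800 J.
Net over both steps: W = 18300 J, Q = 30300 J, ΔU = 11900 J.

11900 J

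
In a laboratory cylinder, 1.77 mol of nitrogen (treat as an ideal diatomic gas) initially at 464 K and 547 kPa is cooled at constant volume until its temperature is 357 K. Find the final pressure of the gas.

V₁ = nRT₁/P₁ = 1.77×8.314×464/547 = 12.5 L.
Isochoric: V stays 12.5 L; P/T = const ⇒ T₂ = 357 K, P₂ = 421 kPa.

421 kPa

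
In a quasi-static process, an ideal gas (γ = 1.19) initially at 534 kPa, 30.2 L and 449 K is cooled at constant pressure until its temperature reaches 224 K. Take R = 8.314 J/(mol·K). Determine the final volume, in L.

15.1 L

Isobaric: P stays 534 kPa; V/T = const ⇒ T₂ = 224 K, V₂ = 15.1 L.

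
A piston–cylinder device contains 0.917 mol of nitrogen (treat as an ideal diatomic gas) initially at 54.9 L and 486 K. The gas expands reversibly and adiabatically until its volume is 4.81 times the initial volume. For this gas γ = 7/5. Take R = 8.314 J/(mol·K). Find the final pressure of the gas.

7.49 kPa

P₁ = nRT₁/V₁ = 0.917×8.314×486/54.9 = 67.5 kPa.
Adiabatic: TV^(γ−1) = const ⇒ T₂ = 486×(0.208)^0.400 = 259 K; PV^γ = const ⇒ P₂ = 7.49 kPa.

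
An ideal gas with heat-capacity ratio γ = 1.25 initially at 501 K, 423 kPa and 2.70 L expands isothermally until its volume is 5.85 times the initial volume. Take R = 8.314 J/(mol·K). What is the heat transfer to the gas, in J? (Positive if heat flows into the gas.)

2020 J

n = P₁V₁/(RT₁) = 423×2.70/(8.314×501) = 0.274 mol.
Isothermal: T stays 501 K; PV = const ⇒ V₂ = 15.8 L, P₂ = 72.3 kPa.
ΔU = 0 (ideal gas, T constant).
W = nRT ln(V₂/V₁) = 0.274×8.314×501×ln(5.85) = 2020 J.
Q = ΔU + W = 2020 J.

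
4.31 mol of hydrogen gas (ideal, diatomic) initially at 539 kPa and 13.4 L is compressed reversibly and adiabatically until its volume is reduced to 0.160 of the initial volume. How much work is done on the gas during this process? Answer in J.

19500 J

T₁ = P₁V₁/(nR) = 539×13.4/(4.31×8.314) = 202 K.
Adiabatic: TV^(γ−1) = const ⇒ T₂ = 202×(6.25)^0.400 = 420 K; PV^γ = const ⇒ P₂ = 7010 kPa.
ΔU = nCvΔT = 4.31×20.8×(420−202) = 19500 J.
Q = 0 for an adiabatic process, so W = −ΔU = -19500 J.
Work done on the gas = −W_by = 19500 J.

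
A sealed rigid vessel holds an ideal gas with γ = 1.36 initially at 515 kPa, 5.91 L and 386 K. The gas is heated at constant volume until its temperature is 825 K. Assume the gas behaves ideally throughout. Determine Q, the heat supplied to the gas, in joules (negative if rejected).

9620 J

n = P₁V₁/(RT₁) = 515×5.91/(8.314×386) = 0.948 mol.
Isochoric: V stays 5.91 L; P/T = const ⇒ T₂ = 825 K, P₂ = 1100 kPa.
W = 0 (no volume change).
ΔU = nCvΔT = 0.948×23.1×(825−386) = 9620 J.
Q = ΔU = 9620 J.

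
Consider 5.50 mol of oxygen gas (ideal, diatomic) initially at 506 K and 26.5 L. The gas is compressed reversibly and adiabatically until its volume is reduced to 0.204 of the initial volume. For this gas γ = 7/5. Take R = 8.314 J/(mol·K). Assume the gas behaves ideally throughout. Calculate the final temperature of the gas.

P₁ = nRT₁/V₁ = 5.50×8.314×506/26.5 = 873 kPa.
Adiabatic: TV^(γ−1) = const ⇒ T₂ = 506×(4.90)^0.400 = 956 K; PV^γ = const ⇒ P₂ = 8080 kPa.

956 K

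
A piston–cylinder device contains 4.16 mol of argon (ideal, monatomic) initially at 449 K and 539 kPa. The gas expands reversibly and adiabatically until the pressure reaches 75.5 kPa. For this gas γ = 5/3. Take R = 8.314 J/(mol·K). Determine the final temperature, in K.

205 K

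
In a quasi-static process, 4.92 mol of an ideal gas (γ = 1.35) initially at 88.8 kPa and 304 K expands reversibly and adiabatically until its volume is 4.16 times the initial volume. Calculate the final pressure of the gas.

V₁ = nRT₁/P₁ = 4.92×8.314×304/88.8 = 140 L.
Adiabatic: TV^(γ−1) = const ⇒ T₂ = 304×(0.240)^0.350 = 185 K; PV^γ = const ⇒ P₂ = 13.0 kPa.

13.0 kPa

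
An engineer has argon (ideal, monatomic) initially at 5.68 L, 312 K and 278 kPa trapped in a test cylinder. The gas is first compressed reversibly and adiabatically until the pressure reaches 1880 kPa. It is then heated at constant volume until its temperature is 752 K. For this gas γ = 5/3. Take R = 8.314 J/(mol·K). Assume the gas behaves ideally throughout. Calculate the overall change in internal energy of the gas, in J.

3340 J

n = P₁V₁/(RT₁) = 278×5.68/(8.314×312) = 0.609 mol.
Step 1 — Adiabatic: T₂/T₁ = (P₂/P₁)^((γ−1)/γ) ⇒ T₂ = 312×(6.76)^0.400 = 670 K; V₂ = 1.80 L.
ΔU = nCvΔT = 0.609×12.5×(670−312) = 2720 J.
Q = 0 for an adiabatic process, so W = −ΔU = -2720 J.
State after step 1: P = 1880 kPa, V = 1.80 L, T = 670 K.
Step 2 — Isochoric: V stays 1.80 L; P/T = const ⇒ T₂ = 752 K, P₂ = 2110 kPa.
W = 0 (no volume change).
ΔU = nCvΔT = 0.609×12.5×(752−670) = 621 J.
Q = ΔU = 621 J.
Net over both steps: W = -2720 J, Q = 621 J, ΔU = 3340 J.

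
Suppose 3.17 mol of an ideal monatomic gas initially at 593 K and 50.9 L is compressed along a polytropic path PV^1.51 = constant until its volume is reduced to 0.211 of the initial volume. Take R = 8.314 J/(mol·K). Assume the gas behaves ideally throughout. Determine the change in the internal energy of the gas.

28400 J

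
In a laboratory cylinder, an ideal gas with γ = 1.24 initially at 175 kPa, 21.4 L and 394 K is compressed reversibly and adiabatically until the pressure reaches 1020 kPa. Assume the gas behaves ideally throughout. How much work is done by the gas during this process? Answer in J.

n = P₁V₁/(RT₁) = 175×21.4/(8.314×394) = 1.14 mol.
Adiabatic: T₂/T₁ = (P₂/P₁)^((γ−1)/γ) ⇒ T₂ = 394×(5.83)^0.194 = 554 K; V₂ = 5.16 L.
ΔU = nCvΔT = 1.14×34.6×(554−394) = 6340 J.
Q = 0 for an adiabatic process, so W = −ΔU = -6340 J.

-6340 J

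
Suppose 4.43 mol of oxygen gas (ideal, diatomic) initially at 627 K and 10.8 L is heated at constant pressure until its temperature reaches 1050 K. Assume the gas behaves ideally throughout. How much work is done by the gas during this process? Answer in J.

P₁ = nRT₁/V₁ = 4.43×8.314×627/10.8 = 2140 kPa.
Isobaric: P stays 2140 kPa; V/T = const ⇒ T₂ = 1050 K, V₂ = 18.1 L.
W = PΔV = 2140×(18.1−10.8) kPa·L = 15600 J.

15600 J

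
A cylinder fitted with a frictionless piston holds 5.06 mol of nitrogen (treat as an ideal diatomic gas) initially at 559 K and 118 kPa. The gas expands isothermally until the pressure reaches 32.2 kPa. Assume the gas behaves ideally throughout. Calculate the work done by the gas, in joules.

V₁ = nRT₁/P₁ = 5.06×8.314×559/118 = 199 L.
Isothermal: T stays 559 K; PV = const ⇒ V₂ = 730 L, P₂ = 32.2 kPa.
W = nRT ln(V₂/V₁) = 5.06×8.314×559×ln(3.66) = 30500 J.

30500 J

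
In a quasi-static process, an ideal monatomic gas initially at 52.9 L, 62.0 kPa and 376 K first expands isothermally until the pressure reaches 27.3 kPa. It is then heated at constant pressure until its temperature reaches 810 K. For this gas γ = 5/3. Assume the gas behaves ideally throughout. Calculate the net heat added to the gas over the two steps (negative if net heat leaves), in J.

n = P₁V₁/(RT₁) = 62.0×52.9/(8.314×376) = 1.05 mol.
Step 1 — Isothermal: T stays 376 K; PV = const ⇒ V₂ = 120 L, P₂ = 27.3 kPa.
ΔU = 0 (ideal gas, T constant).
W = nRT ln(V₂/V₁) = 1.05×8.314×376×ln(2.27) = 2690 J.
Q = ΔU + W = 2690 J.
State after step 1: P = 27.3 kPa, V = 120 L, T = 376 K.
Step 2 — Isobaric: P stays 27.3 kPa; V/T = const ⇒ T₂ = 810 K, V₂ = 259 L.
W = PΔV = 27.3×(259−120) kPa·L = 3790 J.
ΔU = nCvΔT = 1.05×12.5×(810−376) = 5680 J.
Q = ΔU + W = nCpΔT = 9460 J.
Net over both steps: W = 6480 J, Q = 12200 J, ΔU = 5680 J.

12200 J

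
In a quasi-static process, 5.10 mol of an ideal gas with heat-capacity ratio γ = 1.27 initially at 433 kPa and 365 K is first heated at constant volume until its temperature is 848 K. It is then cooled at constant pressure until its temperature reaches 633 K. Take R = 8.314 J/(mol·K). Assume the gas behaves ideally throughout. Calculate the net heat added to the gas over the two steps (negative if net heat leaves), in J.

33000 J

V₁ = nRT₁/P₁ = 5.10×8.314×365/433 = 35.7 L.
Step 1 — Isochoric: V stays 35.7 L; P/T = const ⇒ T₂ = 848 K, P₂ = 1010 kPa.
W = 0 (no volume change).
ΔU = nCvΔT = 5.10×30.8×(848−365) = 75900 J.
Q = ΔU = 75900 J.
State after step 1: P = 1010 kPa, V = 35.7 L, T = 848 K.
Step 2 — Isobaric: P stays 1010 kPa; V/T = const ⇒ T₂ = 633 K, V₂ = 26.7 L.
W = PΔV = 1010×(26.7−35.7) kPa·L = -9120 J.
ΔU = nCvΔT = 5.10×30.8×(633−848) = -33800 J.
Q = ΔU + W = nCpΔT = -42900 J.
Net over both steps: W = -9120 J, Q = 33000 J, ΔU = 42100 J.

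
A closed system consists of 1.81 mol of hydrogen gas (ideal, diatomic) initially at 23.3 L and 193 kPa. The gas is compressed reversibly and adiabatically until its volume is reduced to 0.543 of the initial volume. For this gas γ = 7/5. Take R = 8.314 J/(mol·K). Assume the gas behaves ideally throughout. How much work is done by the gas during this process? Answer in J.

T₁ = P₁V₁/(nR) = 193×23.3/(1.81×8.314) = 299 K.
Adiabatic: TV^(γ−1) = const ⇒ T₂ = 299×(1.84)^0.400 = 382 K; PV^γ = const ⇒ P₂ = 454 kPa.
ΔU = nCvΔT = 1.81×20.8×(382−299) = 3110 J.
Q = 0 for an adiabatic process, so W = −ΔU = -3110 J.

-3110 J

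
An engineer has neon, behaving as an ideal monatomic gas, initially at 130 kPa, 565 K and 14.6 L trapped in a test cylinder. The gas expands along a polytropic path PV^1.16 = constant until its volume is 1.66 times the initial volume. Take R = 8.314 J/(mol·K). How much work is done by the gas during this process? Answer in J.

n = P₁V₁/(RT₁) = 130×14.6/(8.314×565) = 0.404 mol.
Polytropic n=1.16: T₂ = T₁(V₁/V₂)^(n−1) = 565×(0.602)^0.16 = 521 K; P₂ = P₁(V₁/V₂)^n = 72.2 kPa.
W = (P₁V₁−P₂V₂)/(n−1) = (130×14.6−72.2×24.2)/0.16 = 924 J.

924 J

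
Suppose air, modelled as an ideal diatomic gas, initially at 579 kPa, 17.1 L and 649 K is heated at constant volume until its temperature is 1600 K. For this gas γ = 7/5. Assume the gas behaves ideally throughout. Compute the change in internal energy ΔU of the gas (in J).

n = P₁V₁/(RT₁) = 579×17.1/(8.314×649) = 1.83 mol.
Isochoric: V stays 17.1 L; P/T = const ⇒ T₂ = 1600 K, P₂ = 1430 kPa.
For an ideal gas ΔU = nCvΔT with Cv = (5/2)R = 20.8 J/(mol·K).
ΔU = 1.83×20.8×(1600−649) = 36300 J.

36300 J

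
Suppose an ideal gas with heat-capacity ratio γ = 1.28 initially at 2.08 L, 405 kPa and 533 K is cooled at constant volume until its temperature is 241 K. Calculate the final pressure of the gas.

183 kPa

Isochoric: V stays 2.08 L; P/T = const ⇒ T₂ = 241 K, P₂ = 183 kPa.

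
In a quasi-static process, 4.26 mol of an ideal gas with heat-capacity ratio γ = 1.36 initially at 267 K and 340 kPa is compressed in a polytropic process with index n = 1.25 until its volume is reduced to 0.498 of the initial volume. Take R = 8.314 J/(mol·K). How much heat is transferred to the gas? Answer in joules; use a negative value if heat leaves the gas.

-2200 J

V₁ = nRT₁/P₁ = 4.26×8.314×267/340 = 27.8 L.
Polytropic n=1.25: T₂ = T₁(V₁/V₂)^(n−1) = 267×(2.01)^0.25 = 318 K; P₂ = P₁(V₁/V₂)^n = 813 kPa.
W = (P₁V₁−P₂V₂)/(n−1) = (340×27.8−813×13.9)/0.25 = -7200 J.
ΔU = nCvΔT = 4.26×23.1×(318−267) = 5000 J.
Q = ΔU + W = -2200 J.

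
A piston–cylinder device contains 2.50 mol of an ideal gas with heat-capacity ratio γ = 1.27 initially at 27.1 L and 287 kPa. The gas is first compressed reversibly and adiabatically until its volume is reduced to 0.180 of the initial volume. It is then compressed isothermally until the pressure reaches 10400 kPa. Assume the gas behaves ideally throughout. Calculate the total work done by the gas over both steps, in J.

-34400 J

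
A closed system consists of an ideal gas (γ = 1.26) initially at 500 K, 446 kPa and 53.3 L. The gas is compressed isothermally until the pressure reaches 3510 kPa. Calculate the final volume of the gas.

Isothermal: T stays 500 K; PV = const ⇒ V₂ = 6.77 L, P₂ = 3510 kPa.

6.77 L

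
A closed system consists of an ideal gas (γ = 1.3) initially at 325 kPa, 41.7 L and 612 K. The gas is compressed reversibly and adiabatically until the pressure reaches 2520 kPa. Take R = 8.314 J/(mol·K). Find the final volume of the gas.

8.63 L

Adiabatic: T₂/T₁ = (P₂/P₁)^((γ−1)/γ) ⇒ T₂ = 612×(7.75)^0.231 = 982 K; V₂ = 8.63 L.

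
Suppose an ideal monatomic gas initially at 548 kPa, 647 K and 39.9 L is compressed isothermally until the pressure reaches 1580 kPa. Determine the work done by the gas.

-23200 J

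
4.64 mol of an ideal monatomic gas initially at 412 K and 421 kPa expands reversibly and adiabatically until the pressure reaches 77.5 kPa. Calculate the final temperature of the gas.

V₁ = nRT₁/P₁ = 4.64×8.314×412/421 = 37.8 L.
Adiabatic: T₂/T₁ = (P₂/P₁)^((γ−1)/γ) ⇒ T₂ = 412×(0.184)^0.400 = 209 K; V₂ = 104 L.

209 K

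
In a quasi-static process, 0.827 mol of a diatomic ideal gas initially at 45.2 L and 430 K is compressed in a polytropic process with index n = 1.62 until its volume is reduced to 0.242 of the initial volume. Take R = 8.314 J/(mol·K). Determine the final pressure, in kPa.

651 kPa

P₁ = nRT₁/V₁ = 0.827×8.314×430/45.2 = 65.4 kPa.
Polytropic n=1.62: T₂ = T₁(V₁/V₂)^(n−1) = 430×(4.13)^0.62 = 1040 K; P₂ = P₁(V₁/V₂)^n = 651 kPa.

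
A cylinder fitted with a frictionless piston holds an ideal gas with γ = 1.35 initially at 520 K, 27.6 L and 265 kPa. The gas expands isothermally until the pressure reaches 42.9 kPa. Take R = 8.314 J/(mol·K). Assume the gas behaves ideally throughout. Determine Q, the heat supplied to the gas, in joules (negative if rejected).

n = P₁V₁/(RT₁) = 265×27.6/(8.314×520) = 1.69 mol.
Isothermal: T stays 520 K; PV = const ⇒ V₂ = 170 L, P₂ = 42.9 kPa.
ΔU = 0 (ideal gas, T constant).
W = nRT ln(V₂/V₁) = 1.69×8.314×520×ln(6.18) = 13300 J.
Q = ΔU + W = 13300 J.

13300 J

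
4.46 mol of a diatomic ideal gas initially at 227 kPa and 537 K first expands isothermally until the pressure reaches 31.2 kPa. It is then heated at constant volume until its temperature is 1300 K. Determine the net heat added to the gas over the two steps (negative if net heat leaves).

110000 J

V₁ = nRT₁/P₁ = 4.46×8.314×537/227 = 87.7 L.
Step 1 — Isothermal: T stays 537 K; PV = const ⇒ V₂ = 638 L, P₂ = 31.2 kPa.
ΔU = 0 (ideal gas, T constant).
W = nRT ln(V₂/V₁) = 4.46×8.314×537×ln(7.28) = 39500 J.
Q = ΔU + W = 39500 J.
State after step 1: P = 31.2 kPa, V = 638 L, T = 537 K.
Step 2 — Isochoric: V stays 638 L; P/T = const ⇒ T₂ = 1300 K, P₂ = 75.5 kPa.
W = 0 (no volume change).
ΔU = nCvΔT = 4.46×20.8×(1300−537) = 70700 J.
Q = ΔU = 70700 J.
Net over both steps: W = 39500 J, Q = 110000 J, ΔU = 70700 J.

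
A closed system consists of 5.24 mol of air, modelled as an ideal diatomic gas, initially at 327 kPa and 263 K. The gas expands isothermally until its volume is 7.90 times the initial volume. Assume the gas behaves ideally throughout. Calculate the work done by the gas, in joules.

23700 J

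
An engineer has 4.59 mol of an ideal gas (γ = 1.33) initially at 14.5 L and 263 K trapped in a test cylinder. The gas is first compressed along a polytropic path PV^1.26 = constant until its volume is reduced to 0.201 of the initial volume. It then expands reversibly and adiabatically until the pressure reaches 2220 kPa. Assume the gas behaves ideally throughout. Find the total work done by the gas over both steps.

P₁ = nRT₁/V₁ = 4.59×8.314×263/14.5 = 692 kPa.
Step 1 — Polytropic n=1.26: T₂ = T₁(V₁/V₂)^(n−1) = 263×(4.98)^0.26 = 399 K; P₂ = P₁(V₁/V₂)^n = 5230 kPa.
W = (P₁V₁−P₂V₂)/(n−1) = (692×14.5−5230×2.91)/0.26 = -20000 J.
ΔU = nCvΔT = 4.59×25.2×(399−263) = 15700 J.
Q = ΔU + W = -4240 J.
State after step 1: P = 5230 kPa, V = 2.91 L, T = 399 K.
Step 2 — Adiabatic: T₂/T₁ = (P₂/P₁)^((γ−1)/γ) ⇒ T₂ = 399×(0.425)^0.248 = 323 K; V₂ = 5.55 L.
ΔU = nCvΔT = 4.59×25.2×(323−399) = -8830 J.
Q = 0 for an adiabatic process, so W = −ΔU = 8830 J.
Net over both steps: W = -11100 J, Q = -4240 J, ΔU = 6910 J.

-11100 J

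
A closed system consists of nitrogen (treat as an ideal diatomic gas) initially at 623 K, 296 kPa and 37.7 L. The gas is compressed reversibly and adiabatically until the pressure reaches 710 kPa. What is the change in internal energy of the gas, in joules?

7920 J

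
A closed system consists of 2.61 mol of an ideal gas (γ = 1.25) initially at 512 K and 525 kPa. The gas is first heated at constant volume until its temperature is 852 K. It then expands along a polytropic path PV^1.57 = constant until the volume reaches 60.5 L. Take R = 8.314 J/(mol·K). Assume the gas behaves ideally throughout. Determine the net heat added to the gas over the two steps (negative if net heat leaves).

10800 J

V₁ = nRT₁/P₁ = 2.61×8.314×512/525 = 21.2 L.
Step 1 — Isochoric: V stays 21.2 L; P/T = const ⇒ T₂ = 852 K, P₂ = 874 kPa.
W = 0 (no volume change).
ΔU = nCvΔT = 2.61×33.3×(852−512) = 29500 J.
Q = ΔU = 29500 J.
State after step 1: P = 874 kPa, V = 21.2 L, T = 852 K.
Step 2 — Polytropic n=1.57: T₂ = T₁(V₁/V₂)^(n−1) = 852×(0.350)^0.57 = 468 K; P₂ = P₁(V₁/V₂)^n = 168 kPa.
W = (P₁V₁−P₂V₂)/(n−1) = (874×21.2−168×60.5)/0.57 = 14600 J.
ΔU = nCvΔT = 2.61×33.3×(468−852) = -33300 J.
Q = ΔU + W = -18700 J.
Net over both steps: W = 14600 J, Q = 10800 J, ΔU = -3800 J.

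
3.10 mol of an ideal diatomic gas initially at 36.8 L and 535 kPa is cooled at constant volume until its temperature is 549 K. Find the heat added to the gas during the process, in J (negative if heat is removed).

-13800 J

T₁ = P₁V₁/(nR) = 535×36.8/(3.10×8.314) = 764 K.
Isochoric: V stays 36.8 L; P/T = const ⇒ T₂ = 549 K, P₂ = 384 kPa.
W = 0 (no volume change).
ΔU = nCvΔT = 3.10×20.8×(549−764) = -13800 J.
Q = ΔU = -13800 J.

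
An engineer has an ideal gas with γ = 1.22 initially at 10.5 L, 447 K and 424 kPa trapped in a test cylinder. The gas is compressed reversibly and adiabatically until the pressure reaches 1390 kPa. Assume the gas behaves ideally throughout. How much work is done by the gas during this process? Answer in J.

-4830 J

n = P₁V₁/(RT₁) = 424×10.5/(8.314×447) = 1.20 mol.
Adiabatic: T₂/T₁ = (P₂/P₁)^((γ−1)/γ) ⇒ T₂ = 447×(3.28)^0.180 = 554 K; V₂ = 3.97 L.
ΔU = nCvΔT = 1.20×37.8×(554−447) = 4830 J.
Q = 0 for an adiabatic process, so W = −ΔU = -4830 J.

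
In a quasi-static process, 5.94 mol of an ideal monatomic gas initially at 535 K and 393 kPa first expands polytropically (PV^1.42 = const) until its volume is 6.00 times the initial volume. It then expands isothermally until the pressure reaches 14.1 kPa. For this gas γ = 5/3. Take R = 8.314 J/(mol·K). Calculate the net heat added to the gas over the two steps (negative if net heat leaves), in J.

22100 J

V₁ = nRT₁/P₁ = 5.94×8.314×535/393 = 67.2 L.
Step 1 — Polytropic n=1.42: T₂ = T₁(V₁/V₂)^(n−1) = 535×(0.167)^0.42 = 252 K; P₂ = P₁(V₁/V₂)^n = 30.9 kPa.
W = (P₁V₁−P₂V₂)/(n−1) = (393×67.2−30.9×403)/0.42 = 33300 J.
ΔU = nCvΔT = 5.94×12.5×(252−535) = -21000 J.
Q = ΔU + W = 12300 J.
State after step 1: P = 30.9 kPa, V = 403 L, T = 252 K.
Step 2 — Isothermal: T stays 252 K; PV = const ⇒ V₂ = 883 L, P₂ = 14.1 kPa.
ΔU = 0 (ideal gas, T constant).
W = nRT ln(V₂/V₁) = 5.94×8.314×252×ln(2.19) = 9750 J.
Q = ΔU + W = 9750 J.
Net over both steps: W = 43000 J, Q = 22100 J, ΔU = -21000 J.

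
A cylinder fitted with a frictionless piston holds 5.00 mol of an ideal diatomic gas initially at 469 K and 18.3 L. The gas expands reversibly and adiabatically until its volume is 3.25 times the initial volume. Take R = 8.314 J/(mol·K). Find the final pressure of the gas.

P₁ = nRT₁/V₁ = 5.00×8.314×469/18.3 = 1070 kPa.
Adiabatic: TV^(γ−1) = const ⇒ T₂ = 469×(0.308)^0.400 = 293 K; PV^γ = const ⇒ P₂ = 205 kPa.

205 kPa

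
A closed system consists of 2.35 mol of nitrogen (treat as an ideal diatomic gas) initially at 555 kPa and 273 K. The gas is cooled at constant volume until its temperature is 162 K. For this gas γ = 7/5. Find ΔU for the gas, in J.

-5420 J

V₁ = nRT₁/P₁ = 2.35×8.314×273/555 = 9.61 L.
Isochoric: V stays 9.61 L; P/T = const ⇒ T₂ = 162 K, P₂ = 329 kPa.
For an ideal gas ΔU = nCvΔT with Cv = (5/2)R = 20.8 J/(mol·K).
ΔU = 2.35×20.8×(162−273) = -5420 J.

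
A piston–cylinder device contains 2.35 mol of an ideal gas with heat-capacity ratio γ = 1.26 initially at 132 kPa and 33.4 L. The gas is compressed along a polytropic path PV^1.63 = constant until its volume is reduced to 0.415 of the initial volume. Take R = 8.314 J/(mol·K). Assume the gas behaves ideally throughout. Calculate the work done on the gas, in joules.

5180 J

T₁ = P₁V₁/(nR) = 132×33.4/(2.35×8.314) = 226 K.
Polytropic n=1.63: T₂ = T₁(V₁/V₂)^(n−1) = 226×(2.41)^0.63 = 393 K; P₂ = P₁(V₁/V₂)^n = 554 kPa.
W = (P₁V₁−P₂V₂)/(n−1) = (132×33.4−554×13.9)/0.63 = -5180 J.
Work done on the gas = −W_by = 5180 J.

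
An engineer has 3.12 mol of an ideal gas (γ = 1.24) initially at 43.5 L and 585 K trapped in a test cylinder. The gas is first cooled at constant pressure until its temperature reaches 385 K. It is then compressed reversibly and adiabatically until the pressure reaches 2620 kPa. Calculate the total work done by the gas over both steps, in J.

P₁ = nRT₁/V₁ = 3.12×8.314×585/43.5 = 349 kPa.
Step 1 — Isobaric: P stays 349 kPa; V/T = const ⇒ T₂ = 385 K, V₂ = 28.6 L.
W = PΔV = 349×(28.6−43.5) kPa·L = -5190 J.
ΔU = nCvΔT = 3.12×34.6×(385−585) = -21600 J.
Q = ΔU + W = nCpΔT = -26800 J.
State after step 1: P = 349 kPa, V = 28.6 L, T = 385 K.
Step 2 — Adiabatic: T₂/T₁ = (P₂/P₁)^((γ−1)/γ) ⇒ T₂ = 385×(7.51)^0.194 = 569 K; V₂ = 5.63 L.
ΔU = nCvΔT = 3.12×34.6×(569−385) = 19900 J.
Q = 0 for an adiabatic process, so W = −ΔU = -19900 J.
Net over both steps: W = -25100 J, Q = -26800 J, ΔU = -1750 J.

-25100 J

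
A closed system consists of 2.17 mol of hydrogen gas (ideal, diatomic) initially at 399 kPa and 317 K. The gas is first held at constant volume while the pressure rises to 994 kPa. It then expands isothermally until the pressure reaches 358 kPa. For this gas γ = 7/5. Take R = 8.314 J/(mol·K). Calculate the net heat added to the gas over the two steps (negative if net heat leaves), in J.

35900 J

V₁ = nRT₁/P₁ = 2.17×8.314×317/399 = 14.3 L.
Step 1 — Isochoric: V stays 14.3 L; P/T = const ⇒ T₂ = 790 K, P₂ = 994 kPa.
W = 0 (no volume change).
ΔU = nCvΔT = 2.17×20.8×(790−317) = 21300 J.
Q = ΔU = 21300 J.
State after step 1: P = 994 kPa, V = 14.3 L, T = 790 K.
Step 2 — Isothermal: T stays 790 K; PV = const ⇒ V₂ = 39.8 L, P₂ = 358 kPa.
ΔU = 0 (ideal gas, T constant).
W = nRT ln(V₂/V₁) = 2.17×8.314×790×ln(2.78) = 14500 J.
Q = ΔU + W = 14500 J.
Net over both steps: W = 14500 J, Q = 35900 J, ΔU = 21300 J.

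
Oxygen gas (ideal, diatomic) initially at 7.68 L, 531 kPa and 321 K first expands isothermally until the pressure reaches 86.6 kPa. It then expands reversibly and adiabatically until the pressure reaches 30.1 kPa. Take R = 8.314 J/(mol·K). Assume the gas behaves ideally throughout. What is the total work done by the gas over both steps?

n = P₁V₁/(RT₁) = 531×7.68/(8.314×321) = 1.53 mol.
Step 1 — Isothermal: T stays 321 K; PV = const ⇒ V₂ = 47.1 L, P₂ = 86.6 kPa.
ΔU = 0 (ideal gas, T constant).
W = nRT ln(V₂/V₁) = 1.53×8.314×321×ln(6.13) = 7400 J.
Q = ΔU + W = 7400 J.
State after step 1: P = 86.6 kPa, V = 47.1 L, T = 321 K.
Step 2 — Adiabatic: T₂/T₁ = (P₂/P₁)^((γ−1)/γ) ⇒ T₂ = 321×(0.348)^0.286 = 237 K; V₂ = 100 L.
ΔU = nCvΔT = 1.53×20.8×(237−321) = -2660 J.
Q = 0 for an adiabatic process, so W = −ΔU = 2660 J.
Net over both steps: W = 10100 J, Q = 7400 J, ΔU = -2660 J.

10100 J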